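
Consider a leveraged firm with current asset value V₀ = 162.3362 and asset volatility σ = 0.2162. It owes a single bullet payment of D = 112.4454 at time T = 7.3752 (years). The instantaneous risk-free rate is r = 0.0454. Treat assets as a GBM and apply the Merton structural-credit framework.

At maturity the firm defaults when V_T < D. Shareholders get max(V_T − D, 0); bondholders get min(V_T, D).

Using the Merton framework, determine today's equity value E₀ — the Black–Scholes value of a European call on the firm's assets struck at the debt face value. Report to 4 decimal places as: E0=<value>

E0=85.5758

With assets at 162.3362 and a single debt payment of 112.4454 at 7.3752 years:
d₁ = [ln(V₀/D) + (r + σ²/2)T] / (σ√T)
   = [ln(162.3362/112.4454) + (0.0454 + 0.5·0.2162²)·7.3752] / (0.2162·√7.3752)
   = [0.367202 + 0.507202] / 0.587141 = 1.489255
d₂ = d₁ − σ√T = 1.489255 − 0.587141 = 0.902114
N(d₁) = 0.931790,  N(d₂) = 0.816502,  e^(−rT) = 0.715457
E₀ = V₀·N(d₁) − D·e^(−rT)·N(d₂)
   = 162.3362·0.931790 − 112.4454·0.715457·0.816502 = 85.575804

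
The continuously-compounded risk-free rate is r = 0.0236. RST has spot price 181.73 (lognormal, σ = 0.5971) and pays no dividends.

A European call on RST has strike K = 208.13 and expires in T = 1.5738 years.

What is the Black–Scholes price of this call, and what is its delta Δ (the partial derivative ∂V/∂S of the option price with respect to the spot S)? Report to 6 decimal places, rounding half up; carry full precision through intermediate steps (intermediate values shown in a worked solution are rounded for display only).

σ√T = 0.5971·√1.5738 = 0.749069
d₁ = (ln(S/K) + (r+σ²/2)T) / (σ√T) = (ln(181.73/208.13) + (0.0236+0.5971²/2)·1.5738) / 0.749069 = (-0.135641 + 0.317694) / 0.749069 = 0.243039
d₂ = d₁ − σ√T = 0.243039 − 0.749069 = -0.506030
e^{−rT} = 0.963540
N(d₁) = 0.596012,  N(d₂) = 0.306418
Call price V = S·N(d₁) − K·e^{−rT}·N(d₂) = 108.313343 − 61.449490 = 46.863853
Δ = N(d₁) = 0.596012

price = 46.863853
Δ = 0.596012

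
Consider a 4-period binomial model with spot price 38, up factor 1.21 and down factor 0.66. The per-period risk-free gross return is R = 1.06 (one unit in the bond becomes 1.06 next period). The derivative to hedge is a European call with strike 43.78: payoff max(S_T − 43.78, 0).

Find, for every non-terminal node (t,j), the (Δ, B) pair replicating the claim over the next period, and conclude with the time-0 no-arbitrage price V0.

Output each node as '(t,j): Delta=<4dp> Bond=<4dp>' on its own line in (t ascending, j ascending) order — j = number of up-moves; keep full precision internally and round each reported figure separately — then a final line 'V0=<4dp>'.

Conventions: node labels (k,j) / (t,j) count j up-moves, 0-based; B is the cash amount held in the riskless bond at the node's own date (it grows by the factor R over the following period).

Arbitrage-free pricing uses the up-move probability p* = (R−d)/(u−d) = 0.7273, discounting each step at R = 1.06.
Terminal payoffs: V(4,0)=0.0000, V(4,1)=0.0000, V(4,2)=0.0000, V(4,3)=0.6507, V(4,4)=37.6764
  t=3,j=0: stock 10.9248 → up 13.2191 (V=0.0000), down 7.2104 (V=0.0000). Price 0.0000; hedge Δ=0.0000, bond B=0.0000.
  t=3,j=1: stock 20.0289 → up 24.2350 (V=0.0000), down 13.2191 (V=0.0000). Price 0.0000; hedge Δ=0.0000, bond B=0.0000.
  t=3,j=2: stock 36.7196 → up 44.4307 (V=0.6507), down 24.2350 (V=0.0000). Price 0.4465; hedge Δ=0.0322, bond B=-0.7367.
  t=3,j=3: stock 67.3193 → up 81.4564 (V=37.6764), down 44.4307 (V=0.6507). Price 26.0174; hedge Δ=1.0000, bond B=-41.3019.
  t=2,j=0: stock 16.5528 → up 20.0289 (V=0.0000), down 10.9248 (V=0.0000). Price 0.0000; hedge Δ=0.0000, bond B=0.0000.
  t=2,j=1: stock 30.3468 → up 36.7196 (V=0.4465), down 20.0289 (V=0.0000). Price 0.3063; hedge Δ=0.0268, bond B=-0.5055.
  t=2,j=2: stock 55.6358 → up 67.3193 (V=26.0174), down 36.7196 (V=0.4465). Price 17.9656; hedge Δ=0.8357, bond B=-28.5270.
  t=1,j=0: stock 25.0800 → up 30.3468 (V=0.3063), down 16.5528 (V=0.0000). Price 0.2102; hedge Δ=0.0222, bond B=-0.3468.
  t=1,j=1: stock 45.9800 → up 55.6358 (V=17.9656), down 30.3468 (V=0.3063). Price 12.4051; hedge Δ=0.6983, bond B=-19.7026.
  t=0,j=0: stock 38.0000 → up 45.9800 (V=12.4051), down 25.0800 (V=0.2102). Price 8.5653; hedge Δ=0.5835, bond B=-13.6073.
As a check, the time-0 holding Δ(0,0)·S0 + B(0,0) comes to 8.5653 — exactly V0.

(0,0): Delta=0.5835 Bond=-13.6073
(1,0): Delta=0.0222 Bond=-0.3468
(1,1): Delta=0.6983 Bond=-19.7026
(2,0): Delta=0.0000 Bond=0.0000
(2,1): Delta=0.0268 Bond=-0.5055
(2,2): Delta=0.8357 Bond=-28.5270
(3,0): Delta=0.0000 Bond=0.0000
(3,1): Delta=0.0000 Bond=0.0000
(3,2): Delta=0.0322 Bond=-0.7367
(3,3): Delta=1.0000 Bond=-41.3019
V0=8.5653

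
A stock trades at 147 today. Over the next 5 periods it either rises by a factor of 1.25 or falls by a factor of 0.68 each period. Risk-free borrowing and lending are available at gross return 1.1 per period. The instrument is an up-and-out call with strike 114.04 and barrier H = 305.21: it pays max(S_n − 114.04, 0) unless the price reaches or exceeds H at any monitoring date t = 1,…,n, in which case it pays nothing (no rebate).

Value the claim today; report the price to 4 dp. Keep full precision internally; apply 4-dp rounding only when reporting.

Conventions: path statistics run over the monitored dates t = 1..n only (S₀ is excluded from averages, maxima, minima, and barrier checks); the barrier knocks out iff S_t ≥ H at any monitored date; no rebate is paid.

price = 28.2677

Under the martingale measure an up-move has probability p* = 0.7368; value the claim as the probability-weighted average of per-path payoffs, discounted 5 periods at R = 1.1.
Enumerate all 2^5 = 32 price paths (U = up ×1.25, D = down ×0.68); each path with k up-moves has probability p*^k·(1−p*)^(5−k).
DDDDD: M=99.9600, payoff=0.0000, prob=0.001262
UDDDD: M=183.7500, payoff=0.0000, prob=0.003534
DUDDD: M=124.9500, payoff=0.0000, prob=0.003534
UUDDD: M=229.6875, payoff=0.0000, prob=0.009895
DDUDD: M=99.9600, payoff=0.0000, prob=0.003534
UDUDD: M=183.7500, payoff=0.0000, prob=0.009895
DUUDD: M=156.1875, payoff=0.0000, prob=0.009895
UUUDD: M=287.1094, payoff=18.7194, prob=0.027705
DDDUD: M=99.9600, payoff=0.0000, prob=0.003534
UDDUD: M=183.7500, payoff=0.0000, prob=0.009895
DUDUD: M=124.9500, payoff=0.0000, prob=0.009895
UUDUD: M=229.6875, payoff=18.7194, prob=0.027705
DDUUD: M=106.2075, payoff=0.0000, prob=0.009895
UDUUD: M=195.2344, payoff=18.7194, prob=0.027705
DUUUD: M=195.2344, payoff=18.7194, prob=0.027705
UUUUD: M=358.8867, payoff=0.0000, prob=0.077574
DDDDU: M=99.9600, payoff=0.0000, prob=0.003534
UDDDU: M=183.7500, payoff=0.0000, prob=0.009895
DUDDU: M=124.9500, payoff=0.0000, prob=0.009895
UUDDU: M=229.6875, payoff=18.7194, prob=0.027705
DDUDU: M=99.9600, payoff=0.0000, prob=0.009895
UDUDU: M=183.7500, payoff=18.7194, prob=0.027705
DUUDU: M=156.1875, payoff=18.7194, prob=0.027705
UUUDU: M=287.1094, payoff=130.0030, prob=0.077574
DDDUU: M=99.9600, payoff=0.0000, prob=0.009895
UDDUU: M=183.7500, payoff=18.7194, prob=0.027705
DUDUU: M=132.7594, payoff=18.7194, prob=0.027705
UUDUU: M=244.0430, payoff=130.0030, prob=0.077574
DDUUU: M=132.7594, payoff=18.7194, prob=0.027705
UDUUU: M=244.0430, payoff=130.0030, prob=0.077574
DUUUU: M=244.0430, payoff=130.0030, prob=0.077574
UUUUU: M=448.6084, payoff=0.0000, prob=0.217206
Price = Σ prob·payoff / R^5 = 45.525390 / 1.610510 = 28.2677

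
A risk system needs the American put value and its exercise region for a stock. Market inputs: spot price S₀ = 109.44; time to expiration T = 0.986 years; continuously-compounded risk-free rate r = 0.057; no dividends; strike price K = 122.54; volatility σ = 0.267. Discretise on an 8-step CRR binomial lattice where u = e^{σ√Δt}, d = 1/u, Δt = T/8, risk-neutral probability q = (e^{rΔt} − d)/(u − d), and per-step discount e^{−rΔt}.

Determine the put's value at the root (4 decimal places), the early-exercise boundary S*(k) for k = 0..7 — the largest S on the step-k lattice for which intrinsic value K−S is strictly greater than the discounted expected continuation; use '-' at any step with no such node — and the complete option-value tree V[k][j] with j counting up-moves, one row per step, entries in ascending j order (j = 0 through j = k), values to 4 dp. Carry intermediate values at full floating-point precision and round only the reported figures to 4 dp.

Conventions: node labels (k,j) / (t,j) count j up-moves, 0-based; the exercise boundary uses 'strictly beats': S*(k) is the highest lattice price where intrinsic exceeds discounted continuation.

price = 16.9967
boundary = - - 90.7316 82.6132 90.7316 99.6477 90.7316 99.6477
tree:
16.9967
23.6303 10.9609
31.8084 16.2258 6.1357
39.9268 23.1856 9.8711 2.6899
47.3187 31.8084 15.3548 4.8242 0.7098
54.0493 39.9268 22.8923 8.4423 1.4712 0.0000
60.1776 47.3187 31.8084 14.2715 3.0493 0.0000 0.0000
65.7576 54.0493 39.9268 22.8923 6.3203 0.0000 0.0000 0.0000
70.8383 60.1776 47.3187 31.8084 13.1000 0.0000 0.0000 0.0000 0.0000

Δt=0.12325, u=1.09827, d=0.91052, q=0.51413, disc=e^(-rΔt)=0.99300
k=8 terminal: V=max(K-S,0) → 70.8383 60.1776 47.3187 31.8084 13.1000 0.0000 0.0000 0.0000 0.0000
k=7: j=0 S=56.7824 intr=65.7576 cont=64.8997 V=65.7576[EX]; j=1 S=68.4907 intr=54.0493 cont=53.1914 V=54.0493[EX]; j=2 S=82.6132 intr=39.9268 cont=39.0689 V=39.9268[EX]; j=3 S=99.6477 intr=22.8923 cont=22.0345 V=22.8923[EX]; j=4 S=120.1946 intr=2.3454 cont=6.3203 V=6.3203[hold]; j=5 S=144.9782 intr=0.0000 cont=0.0000 V=0.0000[hold]; j=6 S=174.8721 intr=0.0000 cont=0.0000 V=0.0000[hold]; j=7 S=210.9299 intr=0.0000 cont=0.0000 V=0.0000[hold]  S*(7)=99.6477
k=6: j=0 S=62.3624 intr=60.1776 cont=59.3197 V=60.1776[EX]; j=1 S=75.2213 intr=47.3187 cont=46.4609 V=47.3187[EX]; j=2 S=90.7316 intr=31.8084 cont=30.9506 V=31.8084[EX]; j=3 S=109.4400 intr=13.1000 cont=14.2715 V=14.2715[hold]; j=4 S=132.0060 intr=0.0000 cont=3.0493 V=3.0493[hold]; j=5 S=159.2251 intr=0.0000 cont=0.0000 V=0.0000[hold]; j=6 S=192.0566 intr=0.0000 cont=0.0000 V=0.0000[hold]  S*(6)=90.7316
k=5: j=0 S=68.4907 intr=54.0493 cont=53.1914 V=54.0493[EX]; j=1 S=82.6132 intr=39.9268 cont=39.0689 V=39.9268[EX]; j=2 S=99.6477 intr=22.8923 cont=22.6325 V=22.8923[EX]; j=3 S=120.1946 intr=2.3454 cont=8.4423 V=8.4423[hold]; j=4 S=144.9782 intr=0.0000 cont=1.4712 V=1.4712[hold]; j=5 S=174.8721 intr=0.0000 cont=0.0000 V=0.0000[hold]  S*(5)=99.6477
k=4: j=0 S=75.2213 intr=47.3187 cont=46.4609 V=47.3187[EX]; j=1 S=90.7316 intr=31.8084 cont=30.9506 V=31.8084[EX]; j=2 S=109.4400 intr=13.1000 cont=15.3548 V=15.3548[hold]; j=3 S=132.0060 intr=0.0000 cont=4.8242 V=4.8242[hold]; j=4 S=159.2251 intr=0.0000 cont=0.7098 V=0.7098[hold]  S*(4)=90.7316
k=3: j=0 S=82.6132 intr=39.9268 cont=39.0689 V=39.9268[EX]; j=1 S=99.6477 intr=22.8923 cont=23.1856 V=23.1856[hold]; j=2 S=120.1946 intr=2.3454 cont=9.8711 V=9.8711[hold]; j=3 S=144.9782 intr=0.0000 cont=2.6899 V=2.6899[hold]  S*(3)=82.6132
k=2: j=0 S=90.7316 intr=31.8084 cont=31.1003 V=31.8084[EX]; j=1 S=109.4400 intr=13.1000 cont=16.2258 V=16.2258[hold]; j=2 S=132.0060 intr=0.0000 cont=6.1357 V=6.1357[hold]  S*(2)=90.7316
k=1: j=0 S=99.6477 intr=22.8923 cont=23.6303 V=23.6303[hold]; j=1 S=120.1946 intr=2.3454 cont=10.9609 V=10.9609[hold]  S*(1)=-
k=0: j=0 S=109.4400 intr=13.1000 cont=16.9967 V=16.9967[hold]  S*(0)=-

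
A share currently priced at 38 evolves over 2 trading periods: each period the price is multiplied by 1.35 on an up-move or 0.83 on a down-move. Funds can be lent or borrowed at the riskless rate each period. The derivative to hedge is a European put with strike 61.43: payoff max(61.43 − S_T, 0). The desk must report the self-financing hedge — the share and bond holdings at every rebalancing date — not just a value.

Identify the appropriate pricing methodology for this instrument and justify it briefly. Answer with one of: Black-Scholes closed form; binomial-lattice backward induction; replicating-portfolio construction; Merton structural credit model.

Key observation: what is demanded is not a single number but the (Δ, B) position at each node of the 1.35/0.83 tree starting at 38; constructing those positions is the replicating-portfolio method.

framework: replicating-portfolio construction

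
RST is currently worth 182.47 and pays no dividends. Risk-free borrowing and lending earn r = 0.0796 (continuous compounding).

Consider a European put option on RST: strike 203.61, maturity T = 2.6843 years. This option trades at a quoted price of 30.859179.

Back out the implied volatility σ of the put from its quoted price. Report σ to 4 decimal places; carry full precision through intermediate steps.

At σ = 0.3510 the Black–Scholes value reproduces the quote:
σ√T = 0.351·√2.6843 = 0.575073
d₁ = (ln(S/K) + (r+σ²/2)T) / (σ√T) = (ln(182.47/203.61) + (0.0796+0.351²/2)·2.6843) / 0.575073 = (-0.109621 + 0.379025) / 0.575073 = 0.468469
d₂ = d₁ − σ√T = 0.468469 − 0.575073 = -0.106603
e^{−rT} = 0.807615
N(−d₁) = 0.319724,  N(−d₂) = 0.542448
V = K·e^{−rT}·N(−d₂) − S·N(−d₁) = 89.199306 − 58.340127 = 30.859179 (equal to the quote); since ∂V/∂σ > 0 for all σ, the implied volatility is unique

sigma = 0.3510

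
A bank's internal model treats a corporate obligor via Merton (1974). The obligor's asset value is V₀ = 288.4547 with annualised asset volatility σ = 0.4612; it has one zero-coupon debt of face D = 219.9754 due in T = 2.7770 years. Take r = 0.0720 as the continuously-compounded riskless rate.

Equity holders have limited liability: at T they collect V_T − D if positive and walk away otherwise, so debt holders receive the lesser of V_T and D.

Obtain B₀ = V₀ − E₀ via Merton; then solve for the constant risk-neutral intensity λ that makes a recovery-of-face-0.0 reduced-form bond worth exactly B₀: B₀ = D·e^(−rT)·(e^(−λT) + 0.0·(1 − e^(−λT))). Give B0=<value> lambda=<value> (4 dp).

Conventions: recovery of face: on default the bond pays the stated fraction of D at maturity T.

With assets at 288.4547 and a single debt payment of 219.9754 at 2.7770 years:
d₁ = [ln(V₀/D) + (r + σ²/2)T] / (σ√T)
   = [ln(288.4547/219.9754) + (0.0720 + 0.5·0.4612²)·2.7770] / (0.4612·√2.7770)
   = [0.271022 + 0.495286] / 0.768559 = 0.997071
d₂ = d₁ − σ√T = 0.997071 − 0.768559 = 0.228512
N(d₁) = 0.840635,  N(d₂) = 0.590376,  e^(−rT) = 0.818777
E₀ = V₀·N(d₁) − D·e^(−rT)·N(d₂)
   = 288.4547·0.840635 − 219.9754·0.818777·0.590376 = 136.152093
B₀ = V₀ − E₀ = 288.4547 − 136.152093 = 152.302607
e^(−λT) = (B₀·e^(rT)/D − 0)/(1 − 0) = (152.3026·1.221334/219.9754 − 0)/1 = 0.84560546
λ = −ln(0.84560546)/2.7770 = 0.060390

B0=152.3026 lambda=0.0604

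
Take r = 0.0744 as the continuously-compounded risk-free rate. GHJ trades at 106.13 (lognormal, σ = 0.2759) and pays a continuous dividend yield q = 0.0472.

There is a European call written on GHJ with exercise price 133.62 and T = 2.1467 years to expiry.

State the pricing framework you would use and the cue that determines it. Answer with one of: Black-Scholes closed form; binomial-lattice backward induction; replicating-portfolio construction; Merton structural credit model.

Key observation: a European claim on GHJ (strike 133.62) — a lognormal (GBM) underlying with constant rate and volatility — has an exact closed-form value; no lattice or capital structure is involved.

framework: Black-Scholes closed form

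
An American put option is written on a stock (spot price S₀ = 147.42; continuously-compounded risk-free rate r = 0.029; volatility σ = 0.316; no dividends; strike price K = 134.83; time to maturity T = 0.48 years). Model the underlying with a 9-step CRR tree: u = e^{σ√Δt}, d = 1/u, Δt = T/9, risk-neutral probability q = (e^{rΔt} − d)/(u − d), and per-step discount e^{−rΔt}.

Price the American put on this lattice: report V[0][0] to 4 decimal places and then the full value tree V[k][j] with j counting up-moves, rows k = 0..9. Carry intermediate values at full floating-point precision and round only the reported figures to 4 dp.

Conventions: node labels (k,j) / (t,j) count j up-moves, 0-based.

Δt=0.05333  u=1.07571  d=0.92962  q=0.49236  discount=0.99845
step 9 (expiry): payoffs max(K−S,0) = 58.3911 46.3792 32.4798 16.3962 0.0000 0.0000 0.0000 0.0000 0.0000 0.0000
k=8: (k=8,j=0): S=82.2258, K−S=52.6042, hold=52.3958 ⇒ V=52.6042 exercise | (k=8,j=1): S=95.1470, K−S=39.6830, hold=39.4746 ⇒ V=39.6830 exercise | (k=8,j=2): S=110.0987, K−S=24.7313, hold=24.5229 ⇒ V=24.7313 exercise | (k=8,j=3): S=127.4000, K−S=7.4300, hold=8.3105 ⇒ V=8.3105 continue | (k=8,j=4): S=147.4200, K−S=0.0000, hold=0.0000 ⇒ V=0.0000 continue | (k=8,j=5): S=170.5860, K−S=0.0000, hold=0.0000 ⇒ V=0.0000 continue | (k=8,j=6): S=197.3925, K−S=0.0000, hold=0.0000 ⇒ V=0.0000 continue | (k=8,j=7): S=228.4113, K−S=0.0000, hold=0.0000 ⇒ V=0.0000 continue | (k=8,j=8): S=264.3046, K−S=0.0000, hold=0.0000 ⇒ V=0.0000 continue
k=7: (k=7,j=0): S=88.4508, K−S=46.3792, hold=46.1709 ⇒ V=46.3792 exercise | (k=7,j=1): S=102.3502, K−S=32.4798, hold=32.2714 ⇒ V=32.4798 exercise | (k=7,j=2): S=118.4338, K−S=16.3962, hold=16.6206 ⇒ V=16.6206 continue | (k=7,j=3): S=137.0449, K−S=0.0000, hold=4.2122 ⇒ V=4.2122 continue | (k=7,j=4): S=158.5806, K−S=0.0000, hold=0.0000 ⇒ V=0.0000 continue | (k=7,j=5): S=183.5004, K−S=0.0000, hold=0.0000 ⇒ V=0.0000 continue | (k=7,j=6): S=212.3362, K−S=0.0000, hold=0.0000 ⇒ V=0.0000 continue | (k=7,j=7): S=245.7034, K−S=0.0000, hold=0.0000 ⇒ V=0.0000 continue
k=6: (k=6,j=0): S=95.1470, K−S=39.6830, hold=39.4746 ⇒ V=39.6830 exercise | (k=6,j=1): S=110.0987, K−S=24.7313, hold=24.6333 ⇒ V=24.7313 exercise | (k=6,j=2): S=127.4000, K−S=7.4300, hold=10.4950 ⇒ V=10.4950 continue | (k=6,j=3): S=147.4200, K−S=0.0000, hold=2.1350 ⇒ V=2.1350 continue | (k=6,j=4): S=170.5860, K−S=0.0000, hold=0.0000 ⇒ V=0.0000 continue | (k=6,j=5): S=197.3925, K−S=0.0000, hold=0.0000 ⇒ V=0.0000 continue | (k=6,j=6): S=228.4113, K−S=0.0000, hold=0.0000 ⇒ V=0.0000 continue
k=5: (k=5,j=0): S=102.3502, K−S=32.4798, hold=32.2714 ⇒ V=32.4798 exercise | (k=5,j=1): S=118.4338, K−S=16.3962, hold=17.6945 ⇒ V=17.6945 continue | (k=5,j=2): S=137.0449, K−S=0.0000, hold=6.3690 ⇒ V=6.3690 continue | (k=5,j=3): S=158.5806, K−S=0.0000, hold=1.0821 ⇒ V=1.0821 continue | (k=5,j=4): S=183.5004, K−S=0.0000, hold=0.0000 ⇒ V=0.0000 continue | (k=5,j=5): S=212.3362, K−S=0.0000, hold=0.0000 ⇒ V=0.0000 continue
k=4: (k=4,j=0): S=110.0987, K−S=24.7313, hold=25.1612 ⇒ V=25.1612 continue | (k=4,j=1): S=127.4000, K−S=7.4300, hold=12.0996 ⇒ V=12.0996 continue | (k=4,j=2): S=147.4200, K−S=0.0000, hold=3.7601 ⇒ V=3.7601 continue | (k=4,j=3): S=170.5860, K−S=0.0000, hold=0.5485 ⇒ V=0.5485 continue | (k=4,j=4): S=197.3925, K−S=0.0000, hold=0.0000 ⇒ V=0.0000 continue
k=3: (k=3,j=0): S=118.4338, K−S=16.3962, hold=18.7012 ⇒ V=18.7012 continue | (k=3,j=1): S=137.0449, K−S=0.0000, hold=7.9812 ⇒ V=7.9812 continue | (k=3,j=2): S=158.5806, K−S=0.0000, hold=2.1755 ⇒ V=2.1755 continue | (k=3,j=3): S=183.5004, K−S=0.0000, hold=0.2780 ⇒ V=0.2780 continue
k=2: (k=2,j=0): S=127.4000, K−S=7.4300, hold=13.4024 ⇒ V=13.4024 continue | (k=2,j=1): S=147.4200, K−S=0.0000, hold=5.1148 ⇒ V=5.1148 continue | (k=2,j=2): S=170.5860, K−S=0.0000, hold=1.2393 ⇒ V=1.2393 continue
k=1: (k=1,j=0): S=137.0449, K−S=0.0000, hold=9.3075 ⇒ V=9.3075 continue | (k=1,j=1): S=158.5806, K−S=0.0000, hold=3.2017 ⇒ V=3.2017 continue
k=0: (k=0,j=0): S=147.4200, K−S=0.0000, hold=6.2915 ⇒ V=6.2915 continue

price = 6.2915
tree:
6.2915
9.3075 3.2017
13.4024 5.1148 1.2393
18.7012 7.9812 2.1755 0.2780
25.1612 12.0996 3.7601 0.5485 0.0000
32.4798 17.6945 6.3690 1.0821 0.0000 0.0000
39.6830 24.7313 10.4950 2.1350 0.0000 0.0000 0.0000
46.3792 32.4798 16.6206 4.2122 0.0000 0.0000 0.0000 0.0000
52.6042 39.6830 24.7313 8.3105 0.0000 0.0000 0.0000 0.0000 0.0000
58.3911 46.3792 32.4798 16.3962 0.0000 0.0000 0.0000 0.0000 0.0000 0.0000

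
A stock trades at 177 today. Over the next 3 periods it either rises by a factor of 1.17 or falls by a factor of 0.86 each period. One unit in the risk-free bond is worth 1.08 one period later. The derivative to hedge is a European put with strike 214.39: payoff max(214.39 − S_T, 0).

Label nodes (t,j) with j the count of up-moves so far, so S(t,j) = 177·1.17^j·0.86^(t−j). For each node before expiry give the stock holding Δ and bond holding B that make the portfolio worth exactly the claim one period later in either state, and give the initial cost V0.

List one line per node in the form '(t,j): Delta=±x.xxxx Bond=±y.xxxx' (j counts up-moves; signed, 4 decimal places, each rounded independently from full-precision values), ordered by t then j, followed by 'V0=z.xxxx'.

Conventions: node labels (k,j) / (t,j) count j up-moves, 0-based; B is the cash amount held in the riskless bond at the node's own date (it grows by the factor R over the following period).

Under the risk-neutral measure, an up-move has probability p* = (R−d)/(u−d) = 0.7097 and values discount at R = 1.08.
Expiry values: V(3,0)=101.8081, V(3,1)=61.2262, V(3,2)=6.0160, V(3,3)=0.0000
  t=2,j=0: stock 130.9092 → up 153.1638 (V=61.2262), down 112.5819 (V=101.8081). Price 67.6001; hedge Δ=-1.0000, bond B=198.5093.
  t=2,j=1: stock 178.0974 → up 208.3740 (V=6.0160), down 153.1638 (V=61.2262). Price 20.4119; hedge Δ=-1.0000, bond B=198.5093.
  t=2,j=2: stock 242.2953 → up 283.4855 (V=0.0000), down 208.3740 (V=6.0160). Price 1.6172; hedge Δ=-0.0801, bond B=21.0238.
  t=1,j=0: stock 152.2200 → up 178.0974 (V=20.4119), down 130.9092 (V=67.6001). Price 31.5849; hedge Δ=-1.0000, bond B=183.8049.
  t=1,j=1: stock 207.0900 → up 242.2953 (V=1.6172), down 178.0974 (V=20.4119). Price 6.5497; hedge Δ=-0.2928, bond B=67.1776.
  t=0,j=0: stock 177.0000 → up 207.0900 (V=6.5497), down 152.2200 (V=31.5849). Price 12.7945; hedge Δ=-0.4563, bond B=93.5529.
As a check, the time-0 holding Δ(0,0)·S0 + B(0,0) comes to 12.7945 — exactly V0.

(0,0): Delta=-0.4563 Bond=93.5529
(1,0): Delta=-1.0000 Bond=183.8049
(1,1): Delta=-0.2928 Bond=67.1776
(2,0): Delta=-1.0000 Bond=198.5093
(2,1): Delta=-1.0000 Bond=198.5093
(2,2): Delta=-0.0801 Bond=21.0238
V0=12.7945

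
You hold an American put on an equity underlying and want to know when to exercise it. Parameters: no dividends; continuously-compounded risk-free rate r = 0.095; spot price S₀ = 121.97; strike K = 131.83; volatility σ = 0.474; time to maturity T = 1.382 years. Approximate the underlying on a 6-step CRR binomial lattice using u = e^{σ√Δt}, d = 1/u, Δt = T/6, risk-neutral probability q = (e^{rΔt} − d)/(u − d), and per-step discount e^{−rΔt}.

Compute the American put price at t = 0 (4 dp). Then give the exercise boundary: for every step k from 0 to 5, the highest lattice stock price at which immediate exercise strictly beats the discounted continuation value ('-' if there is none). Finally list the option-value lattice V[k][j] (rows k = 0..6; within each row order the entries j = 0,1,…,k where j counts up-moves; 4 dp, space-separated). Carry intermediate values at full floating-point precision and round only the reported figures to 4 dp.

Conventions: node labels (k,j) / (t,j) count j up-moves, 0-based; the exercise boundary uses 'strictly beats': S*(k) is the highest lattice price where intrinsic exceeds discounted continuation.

Δt=0.23033, u=1.25544, d=0.79653, q=0.49158, disc=e^(-rΔt)=0.97836
k=6 terminal: V=max(K-S,0) → 100.6788 82.7316 54.4444 9.8600 0.0000 0.0000 0.0000
k=5: j=0 S=39.1085 intr=92.7215 cont=89.8682 V=92.7215[EX]; j=1 S=61.6402 intr=70.1898 cont=67.3365 V=70.1898[EX]; j=2 S=97.1531 intr=34.6769 cont=31.8236 V=34.6769[EX]; j=3 S=153.1262 intr=0.0000 cont=4.9045 V=4.9045[hold]; j=4 S=241.3472 intr=0.0000 cont=0.0000 V=0.0000[hold]; j=5 S=380.3951 intr=0.0000 cont=0.0000 V=0.0000[hold]  S*(5)=97.1531
k=4: j=0 S=49.0984 intr=82.7316 cont=79.8783 V=82.7316[EX]; j=1 S=77.3856 intr=54.4444 cont=51.5911 V=54.4444[EX]; j=2 S=121.9700 intr=9.8600 cont=19.6076 V=19.6076[hold]; j=3 S=192.2409 intr=0.0000 cont=2.4396 V=2.4396[hold]; j=4 S=302.9972 intr=0.0000 cont=0.0000 V=0.0000[hold]  S*(4)=77.3856
k=3: j=0 S=61.6402 intr=70.1898 cont=67.3365 V=70.1898[EX]; j=1 S=97.1531 intr=34.6769 cont=36.5116 V=36.5116[hold]; j=2 S=153.1262 intr=0.0000 cont=10.9264 V=10.9264[hold]; j=3 S=241.3472 intr=0.0000 cont=1.2135 V=1.2135[hold]  S*(3)=61.6402
k=2: j=0 S=77.3856 intr=54.4444 cont=52.4734 V=54.4444[EX]; j=1 S=121.9700 intr=9.8600 cont=23.4164 V=23.4164[hold]; j=2 S=192.2409 intr=0.0000 cont=6.0186 V=6.0186[hold]  S*(2)=77.3856
k=1: j=0 S=97.1531 intr=34.6769 cont=38.3434 V=38.3434[hold]; j=1 S=153.1262 intr=0.0000 cont=14.5423 V=14.5423[hold]  S*(1)=-
k=0: j=0 S=121.9700 intr=9.8600 cont=26.0666 V=26.0666[hold]  S*(0)=-

price = 26.0666
boundary = - - 77.3856 61.6402 77.3856 97.1531
tree:
26.0666
38.3434 14.5423
54.4444 23.4164 6.0186
70.1898 36.5116 10.9264 1.2135
82.7316 54.4444 19.6076 2.4396 0.0000
92.7215 70.1898 34.6769 4.9045 0.0000 0.0000
100.6788 82.7316 54.4444 9.8600 0.0000 0.0000 0.0000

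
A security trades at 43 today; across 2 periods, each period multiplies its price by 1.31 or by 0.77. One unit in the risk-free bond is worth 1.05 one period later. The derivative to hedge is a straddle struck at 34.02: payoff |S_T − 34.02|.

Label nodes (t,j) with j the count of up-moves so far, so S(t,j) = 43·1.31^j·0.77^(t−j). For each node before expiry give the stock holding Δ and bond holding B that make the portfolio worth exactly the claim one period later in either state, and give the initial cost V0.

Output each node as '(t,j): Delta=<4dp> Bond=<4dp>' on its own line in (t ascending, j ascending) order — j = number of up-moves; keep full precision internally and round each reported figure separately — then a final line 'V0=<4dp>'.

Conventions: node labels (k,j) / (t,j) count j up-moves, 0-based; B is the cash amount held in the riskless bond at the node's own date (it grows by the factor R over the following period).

(0,0): Delta=0.6633 Bond=-12.7930
(1,0): Delta=0.0464 Bond=6.9938
(1,1): Delta=1.0000 Bond=-32.4000
V0=15.7281

Risk-neutral probability p* = (R−d)/(u−d) = (1.05−0.77)/(1.31−0.77) = 0.5185.
Payoffs at expiry: V(2,0)=8.5253, V(2,1)=9.3541, V(2,2)=39.7723
Node (1,0) S=33.1100: V=(p*·9.3541+(1−p*)·8.5253)/1.05=8.5286; Δ=(9.3541−8.5253)/(43.3741−25.4947)=0.0464; B=V−Δ·S=6.9938
Node (1,1) S=56.3300: V=(p*·39.7723+(1−p*)·9.3541)/1.05=23.9300; Δ=(39.7723−9.3541)/(73.7923−43.3741)=1.0000; B=V−Δ·S=-32.4000
Node (0,0) S=43.0000: V=(p*·23.9300+(1−p*)·8.5286)/1.05=15.7281; Δ=(23.9300−8.5286)/(56.3300−33.1100)=0.6633; B=V−Δ·S=-12.7930
Verification: the root portfolio costs Δ(0,0)·S0 + B(0,0) = 15.7281, matching V0.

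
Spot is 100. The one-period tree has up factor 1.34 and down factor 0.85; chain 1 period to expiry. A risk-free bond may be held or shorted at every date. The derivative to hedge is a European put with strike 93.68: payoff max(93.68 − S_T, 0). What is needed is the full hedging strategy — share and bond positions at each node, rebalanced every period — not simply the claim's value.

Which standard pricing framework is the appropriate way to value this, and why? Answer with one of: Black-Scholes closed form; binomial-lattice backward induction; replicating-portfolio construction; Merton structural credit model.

framework: replicating-portfolio construction

Key observation: the mandate to exhibit the hedge at every date and state singles out the replicating-portfolio construction on the 1-period tree with factors 1.34 and 0.85 from 100.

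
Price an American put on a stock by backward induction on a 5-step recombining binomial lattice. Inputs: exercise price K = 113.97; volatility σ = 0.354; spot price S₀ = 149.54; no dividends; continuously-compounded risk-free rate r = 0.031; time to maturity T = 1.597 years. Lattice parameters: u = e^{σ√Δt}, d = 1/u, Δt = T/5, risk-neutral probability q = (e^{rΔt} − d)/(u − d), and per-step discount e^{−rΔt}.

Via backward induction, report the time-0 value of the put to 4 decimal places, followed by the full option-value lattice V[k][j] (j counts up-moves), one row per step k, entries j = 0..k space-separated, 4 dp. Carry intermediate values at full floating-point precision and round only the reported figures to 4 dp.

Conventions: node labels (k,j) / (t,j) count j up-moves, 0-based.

params: Δt=0.31940 u=1.22148 d=0.81868 q=0.47485 e^(-rΔt)=0.99015
t_5 payoffs: 58.9751 31.9167 0.0000 0.0000 0.0000 0.0000
k=4: node(4,0) S=67.1752 payoff=46.7948 vs cont=45.6719 → 46.7948 [stop]  node(4,1) S=100.2267 payoff=13.7433 vs cont=16.5958 → 16.5958 [wait]  node(4,2) S=149.5400 payoff=0.0000 vs cont=0.0000 → 0.0000 [wait]  node(4,3) S=223.1164 payoff=0.0000 vs cont=0.0000 → 0.0000 [wait]  node(4,4) S=332.8937 payoff=0.0000 vs cont=0.0000 → 0.0000 [wait]
k=3: node(3,0) S=82.0533 payoff=31.9167 vs cont=32.1349 → 32.1349 [wait]  node(3,1) S=122.4251 payoff=0.0000 vs cont=8.6294 → 8.6294 [wait]  node(3,2) S=182.6604 payoff=0.0000 vs cont=0.0000 → 0.0000 [wait]  node(3,3) S=272.5326 payoff=0.0000 vs cont=0.0000 → 0.0000 [wait]
k=2: node(2,0) S=100.2267 payoff=13.7433 vs cont=20.7666 → 20.7666 [wait]  node(2,1) S=149.5400 payoff=0.0000 vs cont=4.4870 → 4.4870 [wait]  node(2,2) S=223.1164 payoff=0.0000 vs cont=0.0000 → 0.0000 [wait]
k=1: node(1,0) S=122.4251 payoff=0.0000 vs cont=12.9078 → 12.9078 [wait]  node(1,1) S=182.6604 payoff=0.0000 vs cont=2.3331 → 2.3331 [wait]
k=0: node(0,0) S=149.5400 payoff=0.0000 vs cont=7.8087 → 7.8087 [wait]

price = 7.8087
tree:
7.8087
12.9078 2.3331
20.7666 4.4870 0.0000
32.1349 8.6294 0.0000 0.0000
46.7948 16.5958 0.0000 0.0000 0.0000
58.9751 31.9167 0.0000 0.0000 0.0000 0.0000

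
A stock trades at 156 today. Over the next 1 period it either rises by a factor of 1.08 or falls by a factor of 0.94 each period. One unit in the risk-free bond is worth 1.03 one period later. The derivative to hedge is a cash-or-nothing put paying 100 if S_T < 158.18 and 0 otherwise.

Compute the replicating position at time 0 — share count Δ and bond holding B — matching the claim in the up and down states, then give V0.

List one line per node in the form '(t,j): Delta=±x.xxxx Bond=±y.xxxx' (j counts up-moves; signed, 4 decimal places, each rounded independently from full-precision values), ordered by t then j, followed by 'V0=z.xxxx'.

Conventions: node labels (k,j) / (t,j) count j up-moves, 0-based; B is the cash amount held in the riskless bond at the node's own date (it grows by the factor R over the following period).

Under the risk-neutral measure, an up-move has probability p* = (R−d)/(u−d) = 0.6429 and values discount at R = 1.03.
At maturity the claim pays: V(1,0)=100.0000, V(1,1)=0.0000
(0,0): S=156.0000. Δ = (V_up−V_dn)/(S_up−S_dn) = (0.0000−100.0000)/(168.4800−146.6400) = -4.5788. V = [p*·0.0000 + (1−p*)·100.0000]/1.03 = 34.6741. B = V − Δ·S = 748.9598.
As a check, the time-0 holding Δ(0,0)·S0 + B(0,0) comes to 34.6741 — exactly V0.

(0,0): Delta=-4.5788 Bond=748.9598
V0=34.6741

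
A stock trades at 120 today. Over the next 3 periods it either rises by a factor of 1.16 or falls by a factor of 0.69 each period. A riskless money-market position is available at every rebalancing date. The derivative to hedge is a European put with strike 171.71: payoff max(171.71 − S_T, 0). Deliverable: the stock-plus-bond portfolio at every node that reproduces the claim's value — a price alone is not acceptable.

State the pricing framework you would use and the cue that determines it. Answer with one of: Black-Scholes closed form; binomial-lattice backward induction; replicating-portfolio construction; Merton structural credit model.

Key observation: what is demanded is not a single number but the (Δ, B) position at each node of the 1.16/0.69 tree starting at 120; constructing those positions is the replicating-portfolio method.

framework: replicating-portfolio construction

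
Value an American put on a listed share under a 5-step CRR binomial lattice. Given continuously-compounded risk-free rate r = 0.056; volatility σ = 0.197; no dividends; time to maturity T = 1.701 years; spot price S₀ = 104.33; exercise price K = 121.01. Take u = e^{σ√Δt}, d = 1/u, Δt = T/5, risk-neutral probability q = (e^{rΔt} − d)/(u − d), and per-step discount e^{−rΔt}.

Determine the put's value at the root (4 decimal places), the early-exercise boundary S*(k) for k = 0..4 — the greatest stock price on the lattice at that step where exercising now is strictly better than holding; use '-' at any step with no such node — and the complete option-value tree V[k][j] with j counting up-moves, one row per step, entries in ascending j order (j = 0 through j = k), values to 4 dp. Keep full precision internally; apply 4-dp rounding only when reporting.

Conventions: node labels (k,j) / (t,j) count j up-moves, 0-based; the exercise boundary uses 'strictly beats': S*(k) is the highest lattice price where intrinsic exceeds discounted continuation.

price = 17.3932
boundary = - 93.0052 82.9097 93.0052 104.3300
tree:
17.3932
28.0048 9.4815
38.1003 16.7125 4.0080
47.1000 28.0048 8.2309 0.7586
55.1228 38.1003 16.6800 1.7367 0.0000
62.2747 47.1000 28.0048 3.9762 0.0000 0.0000

Δt=0.34020, u=1.12177, d=0.89145, q=0.55482, disc=e^(-rΔt)=0.98113
k=5 terminal: V=max(K-S,0) → 62.2747 47.1000 28.0048 3.9762 0.0000 0.0000
k=4: j=0 S=65.8872 intr=55.1228 cont=52.8392 V=55.1228[EX]; j=1 S=82.9097 intr=38.1003 cont=35.8168 V=38.1003[EX]; j=2 S=104.3300 intr=16.6800 cont=14.3964 V=16.6800[EX]; j=3 S=131.2844 intr=0.0000 cont=1.7367 V=1.7367[hold]; j=4 S=165.2027 intr=0.0000 cont=0.0000 V=0.0000[hold]  S*(4)=104.3300
k=3: j=0 S=73.9100 intr=47.1000 cont=44.8164 V=47.1000[EX]; j=1 S=93.0052 intr=28.0048 cont=25.7212 V=28.0048[EX]; j=2 S=117.0338 intr=3.9762 cont=8.2309 V=8.2309[hold]; j=3 S=147.2703 intr=0.0000 cont=0.7586 V=0.7586[hold]  S*(3)=93.0052
k=2: j=0 S=82.9097 intr=38.1003 cont=35.8168 V=38.1003[EX]; j=1 S=104.3300 intr=16.6800 cont=16.7125 V=16.7125[hold]; j=2 S=131.2844 intr=0.0000 cont=4.0080 V=4.0080[hold]  S*(2)=82.9097
k=1: j=0 S=93.0052 intr=28.0048 cont=25.7389 V=28.0048[EX]; j=1 S=117.0338 intr=3.9762 cont=9.4815 V=9.4815[hold]  S*(1)=93.0052
k=0: j=0 S=104.3300 intr=16.6800 cont=17.3932 V=17.3932[hold]  S*(0)=-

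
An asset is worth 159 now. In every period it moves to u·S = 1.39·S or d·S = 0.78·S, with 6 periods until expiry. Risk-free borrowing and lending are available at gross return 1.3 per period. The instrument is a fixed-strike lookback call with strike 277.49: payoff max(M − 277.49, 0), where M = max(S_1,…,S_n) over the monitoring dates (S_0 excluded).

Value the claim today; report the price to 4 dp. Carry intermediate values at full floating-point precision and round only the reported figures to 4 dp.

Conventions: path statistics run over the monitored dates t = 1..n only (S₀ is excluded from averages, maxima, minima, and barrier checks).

Under the martingale measure an up-move has probability p* = 0.8525; value the claim as the probability-weighted average of per-path payoffs, discounted 6 periods at R = 1.3.
Enumerate all 2^6 = 64 price paths (U = up ×1.39, D = down ×0.78); each path with k up-moves has probability p*^k·(1−p*)^(6−k).
DDDDDD: M=124.0200, payoff=0.0000, prob=0.000010
UDDDDD: M=221.0100, payoff=0.0000, prob=0.000060
DUDDDD: M=172.3878, payoff=0.0000, prob=0.000060
UUDDDD: M=307.2039, payoff=29.7139, prob=0.000344
DDUDDD: M=134.4625, payoff=0.0000, prob=0.000060
UDUDDD: M=239.6190, payoff=0.0000, prob=0.000344
DUUDDD: M=239.6190, payoff=0.0000, prob=0.000344
UUUDDD: M=427.0134, payoff=149.5234, prob=0.001990
DDDUDD: M=124.0200, payoff=0.0000, prob=0.000060
UDDUDD: M=221.0100, payoff=0.0000, prob=0.000344
DUDUDD: M=186.9029, payoff=0.0000, prob=0.000344
UUDUDD: M=333.0705, payoff=55.5805, prob=0.001990
DDUUDD: M=186.9029, payoff=0.0000, prob=0.000344
UDUUDD: M=333.0705, payoff=55.5805, prob=0.001990
DUUUDD: M=333.0705, payoff=55.5805, prob=0.001990
UUUUDD: M=593.5487, payoff=316.0587, prob=0.011495
DDDDUD: M=124.0200, payoff=0.0000, prob=0.000060
UDDDUD: M=221.0100, payoff=0.0000, prob=0.000344
DUDDUD: M=172.3878, payoff=0.0000, prob=0.000344
UUDDUD: M=307.2039, payoff=29.7139, prob=0.001990
DDUDUD: M=145.7842, payoff=0.0000, prob=0.000344
UDUDUD: M=259.7950, payoff=0.0000, prob=0.001990
DUUDUD: M=259.7950, payoff=0.0000, prob=0.001990
UUUDUD: M=462.9680, payoff=185.4780, prob=0.011495
DDDUUD: M=145.7842, payoff=0.0000, prob=0.000344
UDDUUD: M=259.7950, payoff=0.0000, prob=0.001990
DUDUUD: M=259.7950, payoff=0.0000, prob=0.001990
UUDUUD: M=462.9680, payoff=185.4780, prob=0.011495
DDUUUD: M=259.7950, payoff=0.0000, prob=0.001990
UDUUUD: M=462.9680, payoff=185.4780, prob=0.011495
DUUUUD: M=462.9680, payoff=185.4780, prob=0.011495
UUUUUD: M=825.0326, payoff=547.5426, prob=0.066417
DDDDDU: M=124.0200, payoff=0.0000, prob=0.000060
UDDDDU: M=221.0100, payoff=0.0000, prob=0.000344
DUDDDU: M=172.3878, payoff=0.0000, prob=0.000344
UUDDDU: M=307.2039, payoff=29.7139, prob=0.001990
DDUDDU: M=134.4625, payoff=0.0000, prob=0.000344
UDUDDU: M=239.6190, payoff=0.0000, prob=0.001990
DUUDDU: M=239.6190, payoff=0.0000, prob=0.001990
UUUDDU: M=427.0134, payoff=149.5234, prob=0.011495
DDDUDU: M=124.0200, payoff=0.0000, prob=0.000344
UDDUDU: M=221.0100, payoff=0.0000, prob=0.001990
DUDUDU: M=202.6401, payoff=0.0000, prob=0.001990
UUDUDU: M=361.1150, payoff=83.6250, prob=0.011495
DDUUDU: M=202.6401, payoff=0.0000, prob=0.001990
UDUUDU: M=361.1150, payoff=83.6250, prob=0.011495
DUUUDU: M=361.1150, payoff=83.6250, prob=0.011495
UUUUDU: M=643.5255, payoff=366.0355, prob=0.066417
DDDDUU: M=124.0200, payoff=0.0000, prob=0.000344
UDDDUU: M=221.0100, payoff=0.0000, prob=0.001990
DUDDUU: M=202.6401, payoff=0.0000, prob=0.001990
UUDDUU: M=361.1150, payoff=83.6250, prob=0.011495
DDUDUU: M=202.6401, payoff=0.0000, prob=0.001990
UDUDUU: M=361.1150, payoff=83.6250, prob=0.011495
DUUDUU: M=361.1150, payoff=83.6250, prob=0.011495
UUUDUU: M=643.5255, payoff=366.0355, prob=0.066417
DDDUUU: M=202.6401, payoff=0.0000, prob=0.001990
UDDUUU: M=361.1150, payoff=83.6250, prob=0.011495
DUDUUU: M=361.1150, payoff=83.6250, prob=0.011495
UUDUUU: M=643.5255, payoff=366.0355, prob=0.066417
DDUUUU: M=361.1150, payoff=83.6250, prob=0.011495
UDUUUU: M=643.5255, payoff=366.0355, prob=0.066417
DUUUUU: M=643.5255, payoff=366.0355, prob=0.066417
UUUUUU: M=1146.7954, payoff=869.3054, prob=0.383744
Price = Σ prob·payoff / R^6 = 514.801471 / 4.826809 = 106.6546

price = 106.6546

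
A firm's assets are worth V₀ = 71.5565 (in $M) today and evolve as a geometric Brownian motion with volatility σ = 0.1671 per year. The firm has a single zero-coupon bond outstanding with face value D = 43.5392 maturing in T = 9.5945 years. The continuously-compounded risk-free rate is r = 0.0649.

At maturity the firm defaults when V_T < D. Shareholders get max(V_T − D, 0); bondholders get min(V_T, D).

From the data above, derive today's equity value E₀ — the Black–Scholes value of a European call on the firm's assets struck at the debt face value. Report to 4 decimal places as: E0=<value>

With assets at 71.5565 and a single debt payment of 43.5392 at 9.5945 years:
d₁ = [ln(V₀/D) + (r + σ²/2)T] / (σ√T)
   = [ln(71.5565/43.5392) + (0.0649 + 0.5·0.1671²)·9.5945] / (0.1671·√9.5945)
   = [0.496826 + 0.756634] / 0.517592 = 2.421713
d₂ = d₁ − σ√T = 2.421713 − 0.517592 = 1.904121
N(d₁) = 0.992276,  N(d₂) = 0.971553,  e^(−rT) = 0.536503
E₀ = V₀·N(d₁) − D·e^(−rT)·N(d₂)
   = 71.5565·0.992276 − 43.5392·0.536503·0.971553 = 48.309397

E0=48.3094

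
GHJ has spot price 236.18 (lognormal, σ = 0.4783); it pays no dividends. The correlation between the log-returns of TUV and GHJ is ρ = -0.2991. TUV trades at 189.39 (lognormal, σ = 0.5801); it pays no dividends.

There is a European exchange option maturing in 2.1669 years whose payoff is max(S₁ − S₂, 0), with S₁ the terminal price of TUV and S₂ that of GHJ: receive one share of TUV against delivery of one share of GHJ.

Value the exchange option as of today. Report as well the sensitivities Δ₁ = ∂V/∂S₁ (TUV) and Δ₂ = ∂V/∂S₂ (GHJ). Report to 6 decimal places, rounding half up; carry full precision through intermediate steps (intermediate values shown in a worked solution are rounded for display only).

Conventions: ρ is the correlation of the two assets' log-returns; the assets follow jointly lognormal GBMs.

exchange price = 78.146226
Δ1 = 0.675088
Δ2 = -0.210469

σ_eff = √(σ₁² + σ₂² − 2ρσ₁σ₂) = √(0.5801² + 0.4783² − 2·-0.2991·0.5801·0.4783) = 0.855140
d₁ = (ln(S₁/S₂) + (q₂ − q₁ + σ_eff²/2)T) / (σ_eff√T) = (ln(189.39/236.18) + (0.0 − 0.0 + 0.365632)·2.1669) / 1.258800 = 0.454006
d₂ = d₁ − σ_eff√T = 0.454006 − 1.258800 = -0.804794
N(d₁) = 0.675088,  N(d₂) = 0.210469
V = S₁·e^{−q₁T}·N(d₁) − S₂·e^{−q₂T}·N(d₂) = 127.854870 − 49.708644 = 78.146226
Key observation: no risk-free rate is needed — with the second asset as numeraire the exchange option is a call on the ratio S₁/S₂, and r cancels out of the value.
Δ₁ = e^{−q₁T}·N(d₁) = 0.675088;  Δ₂ = −e^{−q₂T}·N(d₂) = -0.210469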